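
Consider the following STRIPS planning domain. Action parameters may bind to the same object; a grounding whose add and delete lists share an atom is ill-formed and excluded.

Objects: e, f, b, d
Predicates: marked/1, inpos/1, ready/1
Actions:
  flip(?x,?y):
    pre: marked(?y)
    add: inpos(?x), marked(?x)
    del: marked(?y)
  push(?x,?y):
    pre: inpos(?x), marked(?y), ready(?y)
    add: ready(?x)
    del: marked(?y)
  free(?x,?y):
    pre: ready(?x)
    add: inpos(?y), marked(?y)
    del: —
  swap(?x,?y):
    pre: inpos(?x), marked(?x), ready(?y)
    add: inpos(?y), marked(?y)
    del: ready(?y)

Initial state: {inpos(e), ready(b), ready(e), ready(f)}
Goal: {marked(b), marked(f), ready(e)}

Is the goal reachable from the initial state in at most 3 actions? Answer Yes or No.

1. free(e,f)  →  {inpos(e), inpos(f), marked(f), ready(b), ready(e), ready(f)}
2. free(e,b)  →  {inpos(b), inpos(e), inpos(f), marked(b), marked(f), ready(b), ready(e), ready(f)}
optimal plan length = 2; 2 ≤ 3

Yes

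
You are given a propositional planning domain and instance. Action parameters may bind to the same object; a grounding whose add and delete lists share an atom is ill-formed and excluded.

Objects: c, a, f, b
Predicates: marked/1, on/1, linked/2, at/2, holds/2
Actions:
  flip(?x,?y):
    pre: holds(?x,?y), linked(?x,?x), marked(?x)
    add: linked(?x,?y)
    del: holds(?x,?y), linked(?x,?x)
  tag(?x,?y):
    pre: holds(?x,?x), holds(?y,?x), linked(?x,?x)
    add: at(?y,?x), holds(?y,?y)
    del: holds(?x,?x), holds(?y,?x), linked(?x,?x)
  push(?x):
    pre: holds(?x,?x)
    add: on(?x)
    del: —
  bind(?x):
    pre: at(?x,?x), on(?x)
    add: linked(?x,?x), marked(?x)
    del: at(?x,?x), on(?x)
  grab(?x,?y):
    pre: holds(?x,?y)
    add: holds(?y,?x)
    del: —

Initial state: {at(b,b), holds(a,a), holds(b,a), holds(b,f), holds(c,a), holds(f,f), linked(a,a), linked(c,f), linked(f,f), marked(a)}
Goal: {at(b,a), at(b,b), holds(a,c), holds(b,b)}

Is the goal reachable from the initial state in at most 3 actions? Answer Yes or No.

Yes

1. tag(a,b)  →  {at(b,a), at(b,b), holds(b,b), holds(b,f), holds(c,a), holds(f,f), linked(c,f), linked(f,f), marked(a)}
2. grab(c,a)  →  {at(b,a), at(b,b), holds(a,c), holds(b,b), holds(b,f), holds(c,a), holds(f,f), linked(c,f), linked(f,f), marked(a)}
optimal plan length = 2; 2 ≤ 3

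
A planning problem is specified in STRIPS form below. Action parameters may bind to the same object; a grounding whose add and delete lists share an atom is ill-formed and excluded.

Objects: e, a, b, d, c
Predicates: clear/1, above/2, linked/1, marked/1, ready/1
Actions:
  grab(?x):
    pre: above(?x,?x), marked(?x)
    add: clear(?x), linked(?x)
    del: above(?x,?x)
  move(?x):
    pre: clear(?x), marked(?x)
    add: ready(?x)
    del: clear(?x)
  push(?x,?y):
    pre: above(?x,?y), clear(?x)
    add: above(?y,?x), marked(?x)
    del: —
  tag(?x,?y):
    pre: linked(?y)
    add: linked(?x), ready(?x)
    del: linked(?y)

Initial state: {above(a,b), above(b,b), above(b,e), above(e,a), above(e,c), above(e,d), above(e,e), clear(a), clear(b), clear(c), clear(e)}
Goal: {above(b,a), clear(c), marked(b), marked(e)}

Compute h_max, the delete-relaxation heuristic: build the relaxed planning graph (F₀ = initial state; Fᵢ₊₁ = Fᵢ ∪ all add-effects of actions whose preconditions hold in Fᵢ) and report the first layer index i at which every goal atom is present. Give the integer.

F0 = init (11 atoms)
F1 = F0 ∪ {above(a,e), above(b,a), above(c,e), above(d,e), above(e,b), marked(a), marked(b), marked(e)}  (19 atoms)
goal ⊆ F1  ⇒  h_max = 1

1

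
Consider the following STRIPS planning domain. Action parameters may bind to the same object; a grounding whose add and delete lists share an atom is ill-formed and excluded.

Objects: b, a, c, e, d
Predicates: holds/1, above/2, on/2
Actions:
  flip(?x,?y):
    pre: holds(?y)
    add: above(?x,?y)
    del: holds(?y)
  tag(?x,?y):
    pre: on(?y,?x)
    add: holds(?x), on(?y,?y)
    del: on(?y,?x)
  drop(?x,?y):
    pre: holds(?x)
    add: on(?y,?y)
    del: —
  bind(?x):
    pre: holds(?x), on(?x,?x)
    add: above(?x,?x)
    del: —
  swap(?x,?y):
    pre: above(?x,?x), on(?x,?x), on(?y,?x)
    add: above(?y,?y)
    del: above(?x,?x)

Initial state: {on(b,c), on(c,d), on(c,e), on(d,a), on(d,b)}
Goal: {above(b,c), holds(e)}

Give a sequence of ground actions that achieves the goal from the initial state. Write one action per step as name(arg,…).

1. tag(c,b)  →  {holds(c), on(b,b), on(c,d), on(c,e), on(d,a), on(d,b)}
2. flip(b,c)  →  {above(b,c), on(b,b), on(c,d), on(c,e), on(d,a), on(d,b)}
3. tag(e,c)  →  {above(b,c), holds(e), on(b,b), on(c,c), on(c,d), on(d,a), on(d,b)}

tag(c,b); flip(b,c); tag(e,c)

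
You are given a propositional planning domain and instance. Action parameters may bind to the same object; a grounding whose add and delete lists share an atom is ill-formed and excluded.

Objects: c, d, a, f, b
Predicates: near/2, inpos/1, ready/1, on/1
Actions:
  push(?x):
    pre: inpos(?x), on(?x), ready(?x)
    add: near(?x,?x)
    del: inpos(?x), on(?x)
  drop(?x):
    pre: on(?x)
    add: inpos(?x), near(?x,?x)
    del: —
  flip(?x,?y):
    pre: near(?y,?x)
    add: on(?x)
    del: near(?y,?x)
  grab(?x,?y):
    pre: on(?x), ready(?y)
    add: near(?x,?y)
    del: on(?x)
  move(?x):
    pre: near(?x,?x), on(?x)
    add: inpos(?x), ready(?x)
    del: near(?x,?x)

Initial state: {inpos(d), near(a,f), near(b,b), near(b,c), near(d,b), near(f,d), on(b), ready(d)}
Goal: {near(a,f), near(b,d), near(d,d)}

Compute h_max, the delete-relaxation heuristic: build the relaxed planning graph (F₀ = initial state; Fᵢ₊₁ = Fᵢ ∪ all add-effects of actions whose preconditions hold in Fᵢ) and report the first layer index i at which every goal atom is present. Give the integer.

F0 = init (8 atoms)
F1 = F0 ∪ {inpos(b), near(b,d), on(c), on(d), on(f), ready(b)}  (14 atoms)
F2 = F1 ∪ {inpos(c), inpos(f), near(c,b), near(c,c), near(c,d), near(d,d), near(f,b), near(f,f)}  (22 atoms)
goal ⊆ F2  ⇒  h_max = 2

2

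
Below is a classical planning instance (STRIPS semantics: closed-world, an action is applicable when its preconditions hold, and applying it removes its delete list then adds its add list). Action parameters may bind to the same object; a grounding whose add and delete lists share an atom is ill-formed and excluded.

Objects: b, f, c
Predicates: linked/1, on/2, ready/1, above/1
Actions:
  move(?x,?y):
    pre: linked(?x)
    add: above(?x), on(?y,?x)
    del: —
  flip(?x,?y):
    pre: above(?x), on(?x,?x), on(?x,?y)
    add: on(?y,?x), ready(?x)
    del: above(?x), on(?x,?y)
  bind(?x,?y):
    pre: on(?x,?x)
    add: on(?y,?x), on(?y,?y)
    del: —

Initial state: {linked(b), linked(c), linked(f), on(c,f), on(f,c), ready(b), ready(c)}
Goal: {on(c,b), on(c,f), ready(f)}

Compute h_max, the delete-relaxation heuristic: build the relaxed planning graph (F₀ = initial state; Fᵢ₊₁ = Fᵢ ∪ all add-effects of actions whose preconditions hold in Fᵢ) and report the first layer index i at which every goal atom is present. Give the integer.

F0 = init (7 atoms)
F1 = F0 ∪ {above(b), above(c), above(f), on(b,b), on(b,c), on(b,f), on(c,b), on(c,c), on(f,b), on(f,f)}  (17 atoms)
F2 = F1 ∪ {ready(f)}  (18 atoms)
goal ⊆ F2  ⇒  h_max = 2

2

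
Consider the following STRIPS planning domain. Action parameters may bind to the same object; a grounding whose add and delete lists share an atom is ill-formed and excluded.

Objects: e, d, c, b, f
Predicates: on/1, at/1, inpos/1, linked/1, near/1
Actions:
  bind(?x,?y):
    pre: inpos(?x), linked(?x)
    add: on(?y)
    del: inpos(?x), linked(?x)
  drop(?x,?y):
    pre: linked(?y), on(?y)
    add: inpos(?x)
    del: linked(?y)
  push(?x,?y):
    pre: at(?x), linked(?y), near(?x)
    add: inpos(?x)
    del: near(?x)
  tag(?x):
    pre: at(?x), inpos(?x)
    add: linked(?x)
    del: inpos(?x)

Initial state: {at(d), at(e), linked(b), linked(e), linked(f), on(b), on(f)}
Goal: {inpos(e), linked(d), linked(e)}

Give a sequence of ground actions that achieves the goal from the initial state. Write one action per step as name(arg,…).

drop(e,b); drop(d,f); tag(d)

1. drop(e,b)  →  {at(d), at(e), inpos(e), linked(e), linked(f), on(b), on(f)}
2. drop(d,f)  →  {at(d), at(e), inpos(d), inpos(e), linked(e), on(b), on(f)}
3. tag(d)  →  {at(d), at(e), inpos(e), linked(d), linked(e), on(b), on(f)}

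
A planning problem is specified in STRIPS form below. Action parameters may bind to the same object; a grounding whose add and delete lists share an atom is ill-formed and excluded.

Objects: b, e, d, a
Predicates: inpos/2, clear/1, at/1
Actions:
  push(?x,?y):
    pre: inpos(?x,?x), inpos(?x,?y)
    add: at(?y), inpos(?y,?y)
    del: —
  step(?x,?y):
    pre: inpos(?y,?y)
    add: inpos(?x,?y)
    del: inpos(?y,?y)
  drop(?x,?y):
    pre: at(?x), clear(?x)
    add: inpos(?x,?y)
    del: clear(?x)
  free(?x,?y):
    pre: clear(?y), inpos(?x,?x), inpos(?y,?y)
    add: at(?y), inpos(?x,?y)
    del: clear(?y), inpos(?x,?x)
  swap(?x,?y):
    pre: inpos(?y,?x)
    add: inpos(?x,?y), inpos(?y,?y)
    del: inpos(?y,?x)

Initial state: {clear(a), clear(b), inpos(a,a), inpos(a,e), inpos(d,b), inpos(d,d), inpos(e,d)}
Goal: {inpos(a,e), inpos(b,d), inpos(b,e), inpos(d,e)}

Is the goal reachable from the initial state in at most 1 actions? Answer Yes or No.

1. step(b,d)  →  {clear(a), clear(b), inpos(a,a), inpos(a,e), inpos(b,d), inpos(d,b), inpos(e,d)}
2. swap(d,e)  →  {clear(a), clear(b), inpos(a,a), inpos(a,e), inpos(b,d), inpos(d,b), inpos(d,e), inpos(e,e)}
3. step(b,e)  →  {clear(a), clear(b), inpos(a,a), inpos(a,e), inpos(b,d), inpos(b,e), inpos(d,b), inpos(d,e)}
optimal plan length = 3; 3 > 1

No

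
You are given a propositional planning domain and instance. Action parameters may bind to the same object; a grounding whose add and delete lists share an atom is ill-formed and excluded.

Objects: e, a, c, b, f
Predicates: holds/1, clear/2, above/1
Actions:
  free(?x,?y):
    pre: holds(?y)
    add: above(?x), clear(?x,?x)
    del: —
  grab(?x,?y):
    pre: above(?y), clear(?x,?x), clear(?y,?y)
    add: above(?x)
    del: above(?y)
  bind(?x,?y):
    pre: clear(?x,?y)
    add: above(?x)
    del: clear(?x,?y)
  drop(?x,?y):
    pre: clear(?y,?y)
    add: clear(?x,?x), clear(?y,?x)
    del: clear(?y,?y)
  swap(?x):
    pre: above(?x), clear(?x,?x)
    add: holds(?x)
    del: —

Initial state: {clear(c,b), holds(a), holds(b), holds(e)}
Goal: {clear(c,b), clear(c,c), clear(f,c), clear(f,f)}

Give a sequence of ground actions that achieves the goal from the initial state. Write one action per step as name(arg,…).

1. free(f,e)  →  {above(f), clear(c,b), clear(f,f), holds(a), holds(b), holds(e)}
2. drop(c,f)  →  {above(f), clear(c,b), clear(c,c), clear(f,c), holds(a), holds(b), holds(e)}
3. free(f,e)  →  {above(f), clear(c,b), clear(c,c), clear(f,c), clear(f,f), holds(a), holds(b), holds(e)}

free(f,e); drop(c,f); free(f,e)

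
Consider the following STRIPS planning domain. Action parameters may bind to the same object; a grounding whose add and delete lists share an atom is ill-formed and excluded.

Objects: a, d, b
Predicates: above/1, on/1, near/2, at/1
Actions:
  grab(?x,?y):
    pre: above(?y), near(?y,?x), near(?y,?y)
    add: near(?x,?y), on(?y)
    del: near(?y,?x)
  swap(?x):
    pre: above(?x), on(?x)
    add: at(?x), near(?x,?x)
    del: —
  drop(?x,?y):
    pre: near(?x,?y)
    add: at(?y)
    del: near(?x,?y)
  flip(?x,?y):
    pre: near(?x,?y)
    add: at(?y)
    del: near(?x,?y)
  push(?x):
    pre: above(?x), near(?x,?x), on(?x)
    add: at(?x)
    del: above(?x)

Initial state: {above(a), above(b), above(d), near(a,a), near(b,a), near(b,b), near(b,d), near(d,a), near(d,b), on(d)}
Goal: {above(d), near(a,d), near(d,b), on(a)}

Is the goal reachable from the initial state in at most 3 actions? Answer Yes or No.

1. grab(a,b)  →  {above(a), above(b), above(d), near(a,a), near(a,b), near(b,b), near(b,d), near(d,a), near(d,b), on(b), on(d)}
2. grab(b,a)  →  {above(a), above(b), above(d), near(a,a), near(b,a), near(b,b), near(b,d), near(d,a), near(d,b), on(a), on(b), on(d)}
3. swap(d)  →  {above(a), above(b), above(d), at(d), near(a,a), near(b,a), near(b,b), near(b,d), near(d,a), near(d,b), near(d,d), on(a), on(b), on(d)}
4. grab(a,d)  →  {above(a), above(b), above(d), at(d), near(a,a), near(a,d), near(b,a), near(b,b), near(b,d), near(d,b), near(d,d), on(a), on(b), on(d)}
optimal plan length = 4; 4 > 3

No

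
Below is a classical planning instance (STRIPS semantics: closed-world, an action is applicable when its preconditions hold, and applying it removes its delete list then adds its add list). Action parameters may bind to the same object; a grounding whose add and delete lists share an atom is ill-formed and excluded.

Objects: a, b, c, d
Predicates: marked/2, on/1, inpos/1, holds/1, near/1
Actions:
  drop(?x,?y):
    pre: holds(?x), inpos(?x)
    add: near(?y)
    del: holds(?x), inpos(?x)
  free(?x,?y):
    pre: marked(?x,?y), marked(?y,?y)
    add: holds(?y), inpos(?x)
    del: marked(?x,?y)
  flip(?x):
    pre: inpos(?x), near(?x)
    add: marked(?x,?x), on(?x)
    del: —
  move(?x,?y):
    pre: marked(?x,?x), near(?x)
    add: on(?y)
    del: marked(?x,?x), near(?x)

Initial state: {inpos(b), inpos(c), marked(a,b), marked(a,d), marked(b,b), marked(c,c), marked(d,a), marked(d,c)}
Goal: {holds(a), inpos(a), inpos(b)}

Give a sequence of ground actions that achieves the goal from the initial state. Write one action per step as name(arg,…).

free(a,b); drop(b,a); free(b,b); flip(a); free(a,a)

1. free(a,b)  →  {holds(b), inpos(a), inpos(b), inpos(c), marked(a,d), marked(b,b), marked(c,c), marked(d,a), marked(d,c)}
2. drop(b,a)  →  {inpos(a), inpos(c), marked(a,d), marked(b,b), marked(c,c), marked(d,a), marked(d,c), near(a)}
3. free(b,b)  →  {holds(b), inpos(a), inpos(b), inpos(c), marked(a,d), marked(c,c), marked(d,a), marked(d,c), near(a)}
4. flip(a)  →  {holds(b), inpos(a), inpos(b), inpos(c), marked(a,a), marked(a,d), marked(c,c), marked(d,a), marked(d,c), near(a), on(a)}
5. free(a,a)  →  {holds(a), holds(b), inpos(a), inpos(b), inpos(c), marked(a,d), marked(c,c), marked(d,a), marked(d,c), near(a), on(a)}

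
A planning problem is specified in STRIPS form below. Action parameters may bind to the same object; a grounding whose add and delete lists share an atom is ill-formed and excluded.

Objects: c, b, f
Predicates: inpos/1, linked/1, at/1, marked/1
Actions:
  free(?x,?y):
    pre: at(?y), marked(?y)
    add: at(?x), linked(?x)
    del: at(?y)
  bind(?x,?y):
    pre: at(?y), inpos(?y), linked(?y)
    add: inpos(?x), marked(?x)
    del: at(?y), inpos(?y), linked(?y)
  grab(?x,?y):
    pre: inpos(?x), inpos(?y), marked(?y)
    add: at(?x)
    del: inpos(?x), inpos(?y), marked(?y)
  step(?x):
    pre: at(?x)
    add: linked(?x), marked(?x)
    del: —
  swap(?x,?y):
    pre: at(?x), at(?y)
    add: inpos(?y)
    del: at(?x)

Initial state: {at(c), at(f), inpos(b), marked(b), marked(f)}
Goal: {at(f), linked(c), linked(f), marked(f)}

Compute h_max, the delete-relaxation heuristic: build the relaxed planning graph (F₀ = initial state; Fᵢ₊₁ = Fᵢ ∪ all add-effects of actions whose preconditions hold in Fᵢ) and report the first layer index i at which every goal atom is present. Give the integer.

1

F0 = init (5 atoms)
F1 = F0 ∪ {at(b), inpos(c), inpos(f), linked(b), linked(c), linked(f), marked(c)}  (12 atoms)
goal ⊆ F1  ⇒  h_max = 1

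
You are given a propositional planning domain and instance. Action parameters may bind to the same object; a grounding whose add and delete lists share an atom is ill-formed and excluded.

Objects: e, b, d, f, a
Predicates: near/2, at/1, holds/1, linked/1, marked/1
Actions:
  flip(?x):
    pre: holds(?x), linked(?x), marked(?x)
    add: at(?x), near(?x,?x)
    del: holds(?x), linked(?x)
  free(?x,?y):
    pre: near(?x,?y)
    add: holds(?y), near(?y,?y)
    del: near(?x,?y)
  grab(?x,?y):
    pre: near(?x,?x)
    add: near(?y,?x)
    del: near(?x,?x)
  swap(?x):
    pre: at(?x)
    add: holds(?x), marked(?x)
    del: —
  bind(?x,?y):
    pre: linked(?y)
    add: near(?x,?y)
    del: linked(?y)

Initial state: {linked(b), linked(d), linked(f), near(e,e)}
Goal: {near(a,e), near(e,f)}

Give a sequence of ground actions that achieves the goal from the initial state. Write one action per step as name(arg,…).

1. grab(e,a)  →  {linked(b), linked(d), linked(f), near(a,e)}
2. bind(e,f)  →  {linked(b), linked(d), near(a,e), near(e,f)}

grab(e,a); bind(e,f)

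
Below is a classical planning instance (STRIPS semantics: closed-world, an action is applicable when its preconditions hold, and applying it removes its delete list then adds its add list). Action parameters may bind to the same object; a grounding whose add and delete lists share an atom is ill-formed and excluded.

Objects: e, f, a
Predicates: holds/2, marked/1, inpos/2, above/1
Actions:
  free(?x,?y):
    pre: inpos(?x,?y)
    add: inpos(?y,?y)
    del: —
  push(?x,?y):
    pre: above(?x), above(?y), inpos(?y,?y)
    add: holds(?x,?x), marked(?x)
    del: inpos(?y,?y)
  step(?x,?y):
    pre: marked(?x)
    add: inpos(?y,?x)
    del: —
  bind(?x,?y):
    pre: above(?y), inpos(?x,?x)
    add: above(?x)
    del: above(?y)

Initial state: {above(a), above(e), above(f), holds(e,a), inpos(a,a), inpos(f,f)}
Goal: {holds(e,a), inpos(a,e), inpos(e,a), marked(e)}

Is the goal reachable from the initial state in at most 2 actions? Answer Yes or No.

No

1. push(e,f)  →  {above(a), above(e), above(f), holds(e,a), holds(e,e), inpos(a,a), marked(e)}
2. push(a,a)  →  {above(a), above(e), above(f), holds(a,a), holds(e,a), holds(e,e), marked(a), marked(e)}
3. step(e,a)  →  {above(a), above(e), above(f), holds(a,a), holds(e,a), holds(e,e), inpos(a,e), marked(a), marked(e)}
4. step(a,e)  →  {above(a), above(e), above(f), holds(a,a), holds(e,a), holds(e,e), inpos(a,e), inpos(e,a), marked(a), marked(e)}
optimal plan length = 4; 4 > 2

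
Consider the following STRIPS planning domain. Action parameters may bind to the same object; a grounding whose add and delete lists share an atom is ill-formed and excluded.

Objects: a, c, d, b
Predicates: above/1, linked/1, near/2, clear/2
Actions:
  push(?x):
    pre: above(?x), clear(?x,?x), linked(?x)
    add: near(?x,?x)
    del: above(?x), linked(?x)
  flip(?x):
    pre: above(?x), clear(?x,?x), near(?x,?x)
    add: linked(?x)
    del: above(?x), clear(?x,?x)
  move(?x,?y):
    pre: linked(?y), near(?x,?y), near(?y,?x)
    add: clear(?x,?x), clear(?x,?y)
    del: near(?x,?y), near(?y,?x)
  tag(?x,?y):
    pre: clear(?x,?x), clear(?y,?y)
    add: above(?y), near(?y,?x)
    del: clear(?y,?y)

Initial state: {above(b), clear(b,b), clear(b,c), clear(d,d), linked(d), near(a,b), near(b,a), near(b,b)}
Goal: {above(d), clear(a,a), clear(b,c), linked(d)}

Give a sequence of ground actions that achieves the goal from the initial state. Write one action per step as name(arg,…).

flip(b); move(a,b); tag(a,d)

1. flip(b)  →  {clear(b,c), clear(d,d), linked(b), linked(d), near(a,b), near(b,a), near(b,b)}
2. move(a,b)  →  {clear(a,a), clear(a,b), clear(b,c), clear(d,d), linked(b), linked(d), near(b,b)}
3. tag(a,d)  →  {above(d), clear(a,a), clear(a,b), clear(b,c), linked(b), linked(d), near(b,b), near(d,a)}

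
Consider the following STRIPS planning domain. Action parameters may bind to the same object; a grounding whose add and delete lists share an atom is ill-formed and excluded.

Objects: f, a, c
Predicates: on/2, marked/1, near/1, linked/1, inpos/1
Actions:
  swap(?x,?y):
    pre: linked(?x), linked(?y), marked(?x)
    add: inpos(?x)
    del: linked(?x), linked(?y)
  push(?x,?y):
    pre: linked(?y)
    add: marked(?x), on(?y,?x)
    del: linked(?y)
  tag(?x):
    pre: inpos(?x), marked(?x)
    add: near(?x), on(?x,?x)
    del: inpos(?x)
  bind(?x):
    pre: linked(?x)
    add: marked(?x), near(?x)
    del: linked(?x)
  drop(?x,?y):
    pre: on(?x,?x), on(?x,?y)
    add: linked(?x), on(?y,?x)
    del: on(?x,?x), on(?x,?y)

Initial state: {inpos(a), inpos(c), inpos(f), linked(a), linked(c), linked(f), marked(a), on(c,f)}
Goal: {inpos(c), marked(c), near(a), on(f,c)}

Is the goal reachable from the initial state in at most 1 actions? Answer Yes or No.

1. push(c,f)  →  {inpos(a), inpos(c), inpos(f), linked(a), linked(c), marked(a), marked(c), on(c,f), on(f,c)}
2. tag(a)  →  {inpos(c), inpos(f), linked(a), linked(c), marked(a), marked(c), near(a), on(a,a), on(c,f), on(f,c)}
optimal plan length = 2; 2 > 1

No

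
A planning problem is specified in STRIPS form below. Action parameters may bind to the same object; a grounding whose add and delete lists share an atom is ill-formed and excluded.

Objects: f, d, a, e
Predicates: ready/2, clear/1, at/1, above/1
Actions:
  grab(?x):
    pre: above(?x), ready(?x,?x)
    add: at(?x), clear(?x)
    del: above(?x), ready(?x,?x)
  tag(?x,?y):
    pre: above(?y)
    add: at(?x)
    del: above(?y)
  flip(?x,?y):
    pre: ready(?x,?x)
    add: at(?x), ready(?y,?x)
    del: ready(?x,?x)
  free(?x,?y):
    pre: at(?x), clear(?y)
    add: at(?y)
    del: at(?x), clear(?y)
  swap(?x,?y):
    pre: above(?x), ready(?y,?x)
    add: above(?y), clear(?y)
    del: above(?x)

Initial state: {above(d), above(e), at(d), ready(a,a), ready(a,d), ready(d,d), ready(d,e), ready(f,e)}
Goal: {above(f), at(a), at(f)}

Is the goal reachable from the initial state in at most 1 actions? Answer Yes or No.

No

1. tag(f,d)  →  {above(e), at(d), at(f), ready(a,a), ready(a,d), ready(d,d), ready(d,e), ready(f,e)}
2. flip(a,f)  →  {above(e), at(a), at(d), at(f), ready(a,d), ready(d,d), ready(d,e), ready(f,a), ready(f,e)}
3. swap(e,f)  →  {above(f), at(a), at(d), at(f), clear(f), ready(a,d), ready(d,d), ready(d,e), ready(f,a), ready(f,e)}
optimal plan length = 3; 3 > 1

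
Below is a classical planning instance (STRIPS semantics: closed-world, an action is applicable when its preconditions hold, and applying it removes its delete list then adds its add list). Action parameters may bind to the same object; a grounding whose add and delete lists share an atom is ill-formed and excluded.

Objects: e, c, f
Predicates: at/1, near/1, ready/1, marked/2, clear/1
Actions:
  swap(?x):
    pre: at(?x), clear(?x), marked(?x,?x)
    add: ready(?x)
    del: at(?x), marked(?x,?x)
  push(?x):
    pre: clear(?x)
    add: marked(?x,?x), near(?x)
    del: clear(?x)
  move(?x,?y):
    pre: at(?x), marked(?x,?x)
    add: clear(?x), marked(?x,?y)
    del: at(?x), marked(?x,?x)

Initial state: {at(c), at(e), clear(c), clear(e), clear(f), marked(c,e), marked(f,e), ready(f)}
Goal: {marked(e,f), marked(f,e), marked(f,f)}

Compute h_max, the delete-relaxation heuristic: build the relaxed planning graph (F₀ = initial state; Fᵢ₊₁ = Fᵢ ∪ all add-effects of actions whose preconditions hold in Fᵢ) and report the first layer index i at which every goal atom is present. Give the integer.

F0 = init (8 atoms)
F1 = F0 ∪ {marked(c,c), marked(e,e), marked(f,f), near(c), near(e), near(f)}  (14 atoms)
F2 = F1 ∪ {marked(c,f), marked(e,c), marked(e,f), ready(c), ready(e)}  (19 atoms)
goal ⊆ F2  ⇒  h_max = 2

2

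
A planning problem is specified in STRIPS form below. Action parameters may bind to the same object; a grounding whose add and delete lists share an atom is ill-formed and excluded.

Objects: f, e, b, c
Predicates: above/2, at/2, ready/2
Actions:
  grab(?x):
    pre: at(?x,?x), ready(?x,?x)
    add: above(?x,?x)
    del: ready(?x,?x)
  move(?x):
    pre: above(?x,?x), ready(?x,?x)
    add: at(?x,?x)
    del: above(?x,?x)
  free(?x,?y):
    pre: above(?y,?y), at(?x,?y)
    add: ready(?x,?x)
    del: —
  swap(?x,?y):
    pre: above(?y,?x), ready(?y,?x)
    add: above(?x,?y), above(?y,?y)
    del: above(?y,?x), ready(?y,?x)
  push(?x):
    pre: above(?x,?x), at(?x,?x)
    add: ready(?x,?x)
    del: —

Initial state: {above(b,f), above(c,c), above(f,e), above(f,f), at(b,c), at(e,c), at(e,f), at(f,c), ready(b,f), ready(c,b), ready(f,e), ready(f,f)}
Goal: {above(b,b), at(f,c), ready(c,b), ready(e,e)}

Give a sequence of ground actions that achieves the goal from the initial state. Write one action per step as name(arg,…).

free(e,f); swap(f,b)

1. free(e,f)  →  {above(b,f), above(c,c), above(f,e), above(f,f), at(b,c), at(e,c), at(e,f), at(f,c), ready(b,f), ready(c,b), ready(e,e), ready(f,e), ready(f,f)}
2. swap(f,b)  →  {above(b,b), above(c,c), above(f,b), above(f,e), above(f,f), at(b,c), at(e,c), at(e,f), at(f,c), ready(c,b), ready(e,e), ready(f,e), ready(f,f)}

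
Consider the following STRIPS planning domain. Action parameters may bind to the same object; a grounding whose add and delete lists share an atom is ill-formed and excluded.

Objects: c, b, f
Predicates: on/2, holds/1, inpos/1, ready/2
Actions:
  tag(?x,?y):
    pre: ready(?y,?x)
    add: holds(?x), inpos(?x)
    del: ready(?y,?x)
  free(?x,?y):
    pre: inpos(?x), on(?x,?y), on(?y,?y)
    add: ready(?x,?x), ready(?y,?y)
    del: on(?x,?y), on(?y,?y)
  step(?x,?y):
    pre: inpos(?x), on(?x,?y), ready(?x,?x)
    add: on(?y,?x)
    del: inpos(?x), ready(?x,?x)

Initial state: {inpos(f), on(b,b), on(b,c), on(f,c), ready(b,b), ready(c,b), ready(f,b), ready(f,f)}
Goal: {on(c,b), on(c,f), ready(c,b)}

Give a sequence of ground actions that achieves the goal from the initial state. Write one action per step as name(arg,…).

tag(b,f); step(b,c); step(f,c)

1. tag(b,f)  →  {holds(b), inpos(b), inpos(f), on(b,b), on(b,c), on(f,c), ready(b,b), ready(c,b), ready(f,f)}
2. step(b,c)  →  {holds(b), inpos(f), on(b,b), on(b,c), on(c,b), on(f,c), ready(c,b), ready(f,f)}
3. step(f,c)  →  {holds(b), on(b,b), on(b,c), on(c,b), on(c,f), on(f,c), ready(c,b)}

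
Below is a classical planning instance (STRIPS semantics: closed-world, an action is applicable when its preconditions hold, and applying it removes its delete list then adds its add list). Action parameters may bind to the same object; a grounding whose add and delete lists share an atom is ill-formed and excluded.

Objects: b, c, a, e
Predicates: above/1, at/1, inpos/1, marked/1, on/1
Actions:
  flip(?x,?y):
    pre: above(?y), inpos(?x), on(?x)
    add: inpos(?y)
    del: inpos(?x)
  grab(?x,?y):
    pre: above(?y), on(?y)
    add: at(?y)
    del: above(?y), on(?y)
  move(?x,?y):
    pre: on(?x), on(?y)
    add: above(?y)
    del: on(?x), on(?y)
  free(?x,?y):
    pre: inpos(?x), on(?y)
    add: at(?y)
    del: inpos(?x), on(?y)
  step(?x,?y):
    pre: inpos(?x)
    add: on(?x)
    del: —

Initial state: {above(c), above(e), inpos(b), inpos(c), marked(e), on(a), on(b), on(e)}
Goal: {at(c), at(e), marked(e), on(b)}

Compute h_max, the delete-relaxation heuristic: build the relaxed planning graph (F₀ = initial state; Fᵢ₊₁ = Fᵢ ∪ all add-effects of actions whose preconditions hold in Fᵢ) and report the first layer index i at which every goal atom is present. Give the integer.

F0 = init (8 atoms)
F1 = F0 ∪ {above(a), above(b), at(a), at(b), at(e), inpos(e), on(c)}  (15 atoms)
F2 = F1 ∪ {at(c), inpos(a)}  (17 atoms)
goal ⊆ F2  ⇒  h_max = 2

2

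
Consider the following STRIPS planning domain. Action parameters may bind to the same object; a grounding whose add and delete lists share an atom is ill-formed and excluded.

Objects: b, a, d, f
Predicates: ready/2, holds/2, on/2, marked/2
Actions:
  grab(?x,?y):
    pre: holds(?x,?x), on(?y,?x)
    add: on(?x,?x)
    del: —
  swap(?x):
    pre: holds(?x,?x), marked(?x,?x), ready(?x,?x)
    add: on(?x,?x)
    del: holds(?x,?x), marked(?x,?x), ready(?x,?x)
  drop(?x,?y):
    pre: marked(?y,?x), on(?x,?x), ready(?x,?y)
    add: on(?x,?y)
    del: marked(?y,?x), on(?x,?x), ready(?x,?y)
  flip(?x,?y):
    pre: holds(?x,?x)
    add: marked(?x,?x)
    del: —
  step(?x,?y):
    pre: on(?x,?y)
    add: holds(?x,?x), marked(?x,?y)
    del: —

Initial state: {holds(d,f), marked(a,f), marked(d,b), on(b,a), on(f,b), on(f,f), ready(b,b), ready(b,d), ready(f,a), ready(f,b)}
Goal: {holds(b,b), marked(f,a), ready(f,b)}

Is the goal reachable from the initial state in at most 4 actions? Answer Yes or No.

Yes

1. drop(f,a)  →  {holds(d,f), marked(d,b), on(b,a), on(f,a), on(f,b), ready(b,b), ready(b,d), ready(f,b)}
2. step(b,a)  →  {holds(b,b), holds(d,f), marked(b,a), marked(d,b), on(b,a), on(f,a), on(f,b), ready(b,b), ready(b,d), ready(f,b)}
3. step(f,a)  →  {holds(b,b), holds(d,f), holds(f,f), marked(b,a), marked(d,b), marked(f,a), on(b,a), on(f,a), on(f,b), ready(b,b), ready(b,d), ready(f,b)}
optimal plan length = 3; 3 ≤ 4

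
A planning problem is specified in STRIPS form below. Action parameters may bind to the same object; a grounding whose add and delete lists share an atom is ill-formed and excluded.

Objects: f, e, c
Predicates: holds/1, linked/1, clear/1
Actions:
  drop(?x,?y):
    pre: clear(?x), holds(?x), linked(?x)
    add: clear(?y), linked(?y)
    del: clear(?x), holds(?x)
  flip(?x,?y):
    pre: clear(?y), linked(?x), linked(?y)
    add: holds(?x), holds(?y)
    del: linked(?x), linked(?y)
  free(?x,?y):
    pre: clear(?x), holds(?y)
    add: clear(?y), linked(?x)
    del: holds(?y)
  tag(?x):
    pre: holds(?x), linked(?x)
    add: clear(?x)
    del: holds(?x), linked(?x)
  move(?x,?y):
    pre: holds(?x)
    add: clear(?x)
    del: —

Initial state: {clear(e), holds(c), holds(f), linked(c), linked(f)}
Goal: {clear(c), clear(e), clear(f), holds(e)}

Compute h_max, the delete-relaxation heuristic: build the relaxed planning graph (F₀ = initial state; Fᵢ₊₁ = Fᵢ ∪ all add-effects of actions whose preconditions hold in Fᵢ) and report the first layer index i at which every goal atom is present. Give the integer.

2

F0 = init (5 atoms)
F1 = F0 ∪ {clear(c), clear(f), linked(e)}  (8 atoms)
F2 = F1 ∪ {holds(e)}  (9 atoms)
goal ⊆ F2  ⇒  h_max = 2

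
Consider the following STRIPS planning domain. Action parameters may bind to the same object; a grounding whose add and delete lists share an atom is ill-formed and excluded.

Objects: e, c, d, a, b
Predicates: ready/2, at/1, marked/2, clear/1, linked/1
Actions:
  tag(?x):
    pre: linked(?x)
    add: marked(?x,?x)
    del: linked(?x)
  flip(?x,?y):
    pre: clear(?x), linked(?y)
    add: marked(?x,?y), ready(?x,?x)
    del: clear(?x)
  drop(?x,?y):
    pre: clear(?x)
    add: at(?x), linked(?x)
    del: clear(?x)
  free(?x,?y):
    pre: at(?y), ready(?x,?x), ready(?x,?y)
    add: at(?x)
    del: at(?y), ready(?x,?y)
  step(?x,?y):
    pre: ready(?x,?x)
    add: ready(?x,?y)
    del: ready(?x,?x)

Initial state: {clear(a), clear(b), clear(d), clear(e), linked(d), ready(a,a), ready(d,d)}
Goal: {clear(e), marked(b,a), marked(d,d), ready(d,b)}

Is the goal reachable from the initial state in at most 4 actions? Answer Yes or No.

Yes

1. tag(d)  →  {clear(a), clear(b), clear(d), clear(e), marked(d,d), ready(a,a), ready(d,d)}
2. drop(a,e)  →  {at(a), clear(b), clear(d), clear(e), linked(a), marked(d,d), ready(a,a), ready(d,d)}
3. flip(b,a)  →  {at(a), clear(d), clear(e), linked(a), marked(b,a), marked(d,d), ready(a,a), ready(b,b), ready(d,d)}
4. step(d,b)  →  {at(a), clear(d), clear(e), linked(a), marked(b,a), marked(d,d), ready(a,a), ready(b,b), ready(d,b)}
optimal plan length = 4; 4 ≤ 4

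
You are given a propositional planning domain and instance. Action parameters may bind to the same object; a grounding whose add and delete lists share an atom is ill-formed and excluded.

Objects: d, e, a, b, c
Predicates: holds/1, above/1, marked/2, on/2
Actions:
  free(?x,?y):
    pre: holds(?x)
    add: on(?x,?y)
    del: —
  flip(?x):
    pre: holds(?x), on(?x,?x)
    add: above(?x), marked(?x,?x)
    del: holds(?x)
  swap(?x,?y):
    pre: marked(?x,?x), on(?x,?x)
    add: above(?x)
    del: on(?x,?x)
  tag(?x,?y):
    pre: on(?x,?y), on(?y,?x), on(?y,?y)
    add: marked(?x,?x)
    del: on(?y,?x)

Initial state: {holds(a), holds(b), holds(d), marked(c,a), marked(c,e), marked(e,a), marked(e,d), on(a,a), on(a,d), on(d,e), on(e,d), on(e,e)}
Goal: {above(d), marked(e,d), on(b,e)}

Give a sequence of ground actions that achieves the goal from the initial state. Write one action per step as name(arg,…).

free(d,d); free(b,e); flip(d)

1. free(d,d)  →  {holds(a), holds(b), holds(d), marked(c,a), marked(c,e), marked(e,a), marked(e,d), on(a,a), on(a,d), on(d,d), on(d,e), on(e,d), on(e,e)}
2. free(b,e)  →  {holds(a), holds(b), holds(d), marked(c,a), marked(c,e), marked(e,a), marked(e,d), on(a,a), on(a,d), on(b,e), on(d,d), on(d,e), on(e,d), on(e,e)}
3. flip(d)  →  {above(d), holds(a), holds(b), marked(c,a), marked(c,e), marked(d,d), marked(e,a), marked(e,d), on(a,a), on(a,d), on(b,e), on(d,d), on(d,e), on(e,d), on(e,e)}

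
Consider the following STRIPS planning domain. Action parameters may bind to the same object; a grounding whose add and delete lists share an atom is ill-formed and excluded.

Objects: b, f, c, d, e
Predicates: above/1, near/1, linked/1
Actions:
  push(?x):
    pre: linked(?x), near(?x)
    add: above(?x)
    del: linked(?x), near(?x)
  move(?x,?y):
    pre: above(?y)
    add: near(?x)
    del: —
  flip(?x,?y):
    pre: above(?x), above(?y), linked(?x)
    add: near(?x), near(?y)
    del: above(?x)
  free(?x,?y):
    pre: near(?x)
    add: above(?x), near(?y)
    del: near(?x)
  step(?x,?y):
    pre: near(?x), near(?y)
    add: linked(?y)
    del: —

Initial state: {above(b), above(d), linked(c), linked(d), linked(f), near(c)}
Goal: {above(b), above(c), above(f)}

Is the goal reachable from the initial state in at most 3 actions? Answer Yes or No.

Yes

1. free(c,f)  →  {above(b), above(c), above(d), linked(c), linked(d), linked(f), near(f)}
2. push(f)  →  {above(b), above(c), above(d), above(f), linked(c), linked(d)}
optimal plan length = 2; 2 ≤ 3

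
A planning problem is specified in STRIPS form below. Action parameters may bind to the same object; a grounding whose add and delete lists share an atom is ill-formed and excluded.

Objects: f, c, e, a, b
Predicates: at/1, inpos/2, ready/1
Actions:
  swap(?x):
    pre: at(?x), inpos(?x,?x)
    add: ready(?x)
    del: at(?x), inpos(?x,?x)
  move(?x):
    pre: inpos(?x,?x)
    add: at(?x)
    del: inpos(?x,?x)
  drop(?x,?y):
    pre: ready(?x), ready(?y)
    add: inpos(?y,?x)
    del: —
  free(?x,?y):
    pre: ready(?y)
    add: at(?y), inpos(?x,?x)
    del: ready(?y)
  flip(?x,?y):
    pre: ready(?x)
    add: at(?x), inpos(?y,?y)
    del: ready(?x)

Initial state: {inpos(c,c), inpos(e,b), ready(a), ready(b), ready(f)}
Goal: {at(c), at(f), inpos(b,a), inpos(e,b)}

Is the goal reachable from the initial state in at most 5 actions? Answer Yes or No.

Yes

1. move(c)  →  {at(c), inpos(e,b), ready(a), ready(b), ready(f)}
2. drop(a,b)  →  {at(c), inpos(b,a), inpos(e,b), ready(a), ready(b), ready(f)}
3. free(f,f)  →  {at(c), at(f), inpos(b,a), inpos(e,b), inpos(f,f), ready(a), ready(b)}
optimal plan length = 3; 3 ≤ 5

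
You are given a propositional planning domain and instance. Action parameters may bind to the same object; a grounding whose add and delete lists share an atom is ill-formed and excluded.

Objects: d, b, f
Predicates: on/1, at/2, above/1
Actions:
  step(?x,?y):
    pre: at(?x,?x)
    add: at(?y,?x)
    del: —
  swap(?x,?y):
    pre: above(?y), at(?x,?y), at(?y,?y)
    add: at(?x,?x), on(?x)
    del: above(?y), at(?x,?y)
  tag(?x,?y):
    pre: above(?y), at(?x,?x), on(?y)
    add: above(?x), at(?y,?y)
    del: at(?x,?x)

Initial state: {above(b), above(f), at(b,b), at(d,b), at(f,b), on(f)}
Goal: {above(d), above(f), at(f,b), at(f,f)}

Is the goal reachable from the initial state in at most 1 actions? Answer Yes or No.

1. swap(d,b)  →  {above(f), at(b,b), at(d,d), at(f,b), on(d), on(f)}
2. tag(d,f)  →  {above(d), above(f), at(b,b), at(f,b), at(f,f), on(d), on(f)}
optimal plan length = 2; 2 > 1

No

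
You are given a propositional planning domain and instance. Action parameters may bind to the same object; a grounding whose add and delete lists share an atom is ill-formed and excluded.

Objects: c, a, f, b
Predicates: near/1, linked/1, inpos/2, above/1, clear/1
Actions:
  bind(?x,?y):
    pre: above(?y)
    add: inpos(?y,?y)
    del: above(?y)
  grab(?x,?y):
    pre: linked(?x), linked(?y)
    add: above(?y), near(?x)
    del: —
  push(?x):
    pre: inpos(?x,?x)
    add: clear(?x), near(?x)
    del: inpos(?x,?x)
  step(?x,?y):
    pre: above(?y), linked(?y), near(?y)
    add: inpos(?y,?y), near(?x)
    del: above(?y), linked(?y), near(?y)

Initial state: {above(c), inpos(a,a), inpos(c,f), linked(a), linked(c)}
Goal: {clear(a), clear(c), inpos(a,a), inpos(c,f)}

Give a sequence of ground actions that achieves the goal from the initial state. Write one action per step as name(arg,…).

bind(c,c); grab(c,a); push(c); push(a); bind(c,a)

1. bind(c,c)  →  {inpos(a,a), inpos(c,c), inpos(c,f), linked(a), linked(c)}
2. grab(c,a)  →  {above(a), inpos(a,a), inpos(c,c), inpos(c,f), linked(a), linked(c), near(c)}
3. push(c)  →  {above(a), clear(c), inpos(a,a), inpos(c,f), linked(a), linked(c), near(c)}
4. push(a)  →  {above(a), clear(a), clear(c), inpos(c,f), linked(a), linked(c), near(a), near(c)}
5. bind(c,a)  →  {clear(a), clear(c), inpos(a,a), inpos(c,f), linked(a), linked(c), near(a), near(c)}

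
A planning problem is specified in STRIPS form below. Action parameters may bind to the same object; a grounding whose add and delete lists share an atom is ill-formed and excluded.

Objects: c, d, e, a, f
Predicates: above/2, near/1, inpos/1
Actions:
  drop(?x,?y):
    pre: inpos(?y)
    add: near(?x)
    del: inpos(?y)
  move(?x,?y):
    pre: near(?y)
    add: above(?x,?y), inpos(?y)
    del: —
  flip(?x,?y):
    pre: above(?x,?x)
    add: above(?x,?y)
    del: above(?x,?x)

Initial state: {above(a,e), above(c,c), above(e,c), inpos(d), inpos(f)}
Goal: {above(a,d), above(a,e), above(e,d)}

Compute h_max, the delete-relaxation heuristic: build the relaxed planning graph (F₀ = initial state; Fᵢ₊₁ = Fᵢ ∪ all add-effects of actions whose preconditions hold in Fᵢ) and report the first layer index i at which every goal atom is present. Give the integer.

F0 = init (5 atoms)
F1 = F0 ∪ {above(c,a), above(c,d), above(c,e), above(c,f), near(a), near(c), near(d), near(e), near(f)}  (14 atoms)
F2 = F1 ∪ {above(a,a), above(a,c), above(a,d), above(a,f), above(d,a), above(d,c), above(d,d), above(d,e), above(d,f), above(e,a), above(e,d), above(e,e), above(e,f), above(f,a), above(f,c), above(f,d), above(f,e), above(f,f), inpos(a), inpos(c), inpos(e)}  (35 atoms)
goal ⊆ F2  ⇒  h_max = 2

2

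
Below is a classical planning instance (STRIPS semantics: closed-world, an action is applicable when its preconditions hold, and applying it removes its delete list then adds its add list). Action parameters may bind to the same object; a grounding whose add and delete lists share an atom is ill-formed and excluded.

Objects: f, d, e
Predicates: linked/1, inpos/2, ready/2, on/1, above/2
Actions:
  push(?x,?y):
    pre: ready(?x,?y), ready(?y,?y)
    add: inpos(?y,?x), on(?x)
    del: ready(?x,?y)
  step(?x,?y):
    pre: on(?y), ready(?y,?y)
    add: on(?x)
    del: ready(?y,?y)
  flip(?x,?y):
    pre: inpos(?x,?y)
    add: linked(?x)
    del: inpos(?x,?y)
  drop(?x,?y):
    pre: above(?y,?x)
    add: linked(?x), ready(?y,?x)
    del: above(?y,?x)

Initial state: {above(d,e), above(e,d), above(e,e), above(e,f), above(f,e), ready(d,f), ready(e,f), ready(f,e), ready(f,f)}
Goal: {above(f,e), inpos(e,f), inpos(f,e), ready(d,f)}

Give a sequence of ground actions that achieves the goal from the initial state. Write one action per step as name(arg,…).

1. push(e,f)  →  {above(d,e), above(e,d), above(e,e), above(e,f), above(f,e), inpos(f,e), on(e), ready(d,f), ready(f,e), ready(f,f)}
2. drop(e,e)  →  {above(d,e), above(e,d), above(e,f), above(f,e), inpos(f,e), linked(e), on(e), ready(d,f), ready(e,e), ready(f,e), ready(f,f)}
3. push(f,e)  →  {above(d,e), above(e,d), above(e,f), above(f,e), inpos(e,f), inpos(f,e), linked(e), on(e), on(f), ready(d,f), ready(e,e), ready(f,f)}

push(e,f); drop(e,e); push(f,e)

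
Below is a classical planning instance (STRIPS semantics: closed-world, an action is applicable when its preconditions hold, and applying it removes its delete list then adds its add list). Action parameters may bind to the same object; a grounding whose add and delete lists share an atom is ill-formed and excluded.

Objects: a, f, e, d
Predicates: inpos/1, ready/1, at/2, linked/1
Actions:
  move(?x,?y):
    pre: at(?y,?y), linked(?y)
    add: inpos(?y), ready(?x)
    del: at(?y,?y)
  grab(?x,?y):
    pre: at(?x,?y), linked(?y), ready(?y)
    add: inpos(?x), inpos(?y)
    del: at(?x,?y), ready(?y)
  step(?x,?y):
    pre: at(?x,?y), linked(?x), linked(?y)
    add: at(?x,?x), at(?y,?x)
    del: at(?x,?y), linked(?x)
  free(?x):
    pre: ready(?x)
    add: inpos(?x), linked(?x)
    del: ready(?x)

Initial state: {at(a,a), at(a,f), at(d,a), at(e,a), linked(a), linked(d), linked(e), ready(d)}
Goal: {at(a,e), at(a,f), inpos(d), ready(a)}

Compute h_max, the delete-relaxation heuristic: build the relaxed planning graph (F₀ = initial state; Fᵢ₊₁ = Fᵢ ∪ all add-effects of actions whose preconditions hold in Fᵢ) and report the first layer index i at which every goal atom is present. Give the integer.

1

F0 = init (8 atoms)
F1 = F0 ∪ {at(a,d), at(a,e), at(d,d), at(e,e), inpos(a), inpos(d), ready(a), ready(e), ready(f)}  (17 atoms)
goal ⊆ F1  ⇒  h_max = 1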